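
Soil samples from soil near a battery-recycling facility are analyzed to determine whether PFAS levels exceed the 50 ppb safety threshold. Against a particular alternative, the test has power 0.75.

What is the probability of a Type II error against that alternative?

0.25

Power = 1 − β, so β = 1 − 0.75 = 0.25.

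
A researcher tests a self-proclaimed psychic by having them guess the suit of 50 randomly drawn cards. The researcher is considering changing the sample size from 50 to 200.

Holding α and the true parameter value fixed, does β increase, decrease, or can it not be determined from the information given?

It decreases.

A larger sample reduces the standard error, pulling the sampling distribution under Ha further from the non-rejection region.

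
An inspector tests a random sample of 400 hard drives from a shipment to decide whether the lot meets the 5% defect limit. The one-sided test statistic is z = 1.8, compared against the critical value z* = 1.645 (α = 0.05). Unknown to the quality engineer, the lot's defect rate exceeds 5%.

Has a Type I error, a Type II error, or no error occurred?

The conventional null hypothesis is that the lot's defect rate is 5% (within specification).
Since z = 1.8 > z* = 1.645, H₀ is rejected.
H₀ is false (actually the lot's defect rate exceeds 5%).
The decision matches the true state — no error.

Neither — the decision is correct.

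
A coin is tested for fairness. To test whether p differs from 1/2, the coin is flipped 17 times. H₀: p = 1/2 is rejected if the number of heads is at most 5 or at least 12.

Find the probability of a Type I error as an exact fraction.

4701/32768

α = P(S ≤ 5 or S ≥ 12 | p = 1/2), S ~ Binomial(17, 1/2).
By symmetry, α = 2·P(S ≤ 5) = 2·(1 + 17 + 136 + 680 + 2380 + 6188)/131072 = 18804/131072 = 4701/32768.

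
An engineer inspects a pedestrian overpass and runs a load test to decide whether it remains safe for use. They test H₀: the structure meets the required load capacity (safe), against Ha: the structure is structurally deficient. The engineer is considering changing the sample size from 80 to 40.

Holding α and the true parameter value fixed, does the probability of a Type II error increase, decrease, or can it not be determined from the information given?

A smaller sample increases the standard error, so the sampling distributions under H₀ and Ha overlap more.

It increases.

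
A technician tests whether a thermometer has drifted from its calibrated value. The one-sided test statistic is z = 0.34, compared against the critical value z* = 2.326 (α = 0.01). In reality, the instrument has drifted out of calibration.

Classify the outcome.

Type II error

The conventional null hypothesis is that the instrument is correctly calibrated.
Since z = 0.34 ≤ z* = 2.326, H₀ is not rejected.
H₀ is false (actually the instrument has drifted out of calibration).
Failing to reject a false H₀ is a Type II error.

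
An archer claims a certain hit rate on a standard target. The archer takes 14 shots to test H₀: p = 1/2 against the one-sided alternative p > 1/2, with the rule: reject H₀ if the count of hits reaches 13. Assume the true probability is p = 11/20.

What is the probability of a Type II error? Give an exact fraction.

β = P(fail to reject H₀ | Ha true) = P(K ≤ 12 | p = 11/20), K ~ Binomial(14, 11/20).
Equivalently, β = 1 − P(K ≥ 13) = 1633670388436281453/1638400000000000000.

1633670388436281453/1638400000000000000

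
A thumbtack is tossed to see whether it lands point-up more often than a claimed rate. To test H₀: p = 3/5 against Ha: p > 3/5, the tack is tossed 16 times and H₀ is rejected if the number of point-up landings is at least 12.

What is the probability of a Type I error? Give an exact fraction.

Under H₀, K ~ Binomial(16, 3/5), and α = P(K ≥ 12).
P(K ≥ 12) = Σ_{j=12}^{16} C(16,j)·(3/5)^j·(2/5)^{16-j} = 1016646633/6103515625.

1016646633/6103515625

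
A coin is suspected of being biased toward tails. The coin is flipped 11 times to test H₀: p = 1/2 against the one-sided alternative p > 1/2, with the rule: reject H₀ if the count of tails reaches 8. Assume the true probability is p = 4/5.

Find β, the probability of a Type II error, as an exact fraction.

12589/78125

A Type II error is failing to reject when Ha holds: with p = 4/5, β = P(Y ≤ 7).
Summing C(11,j)·(4/5)^j·(1/5)^{11-j} for j = 0..7 gives 12589/78125.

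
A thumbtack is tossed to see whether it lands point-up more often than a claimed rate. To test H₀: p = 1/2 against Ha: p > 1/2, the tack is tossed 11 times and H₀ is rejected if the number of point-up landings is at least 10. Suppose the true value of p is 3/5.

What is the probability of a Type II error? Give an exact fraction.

Under the alternative p = 3/5, Y ~ Binomial(11, 3/5); β is the probability the test does not reject, P(Y < 10).
Adding the binomial probabilities P(Y=0)+…+P(Y=9) at p = 3/5 gives 1894076/1953125.

1894076/1953125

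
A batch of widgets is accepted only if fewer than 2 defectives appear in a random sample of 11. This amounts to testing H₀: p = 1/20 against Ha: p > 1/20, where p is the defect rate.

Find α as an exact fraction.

2086801226597/20480000000000

The significance level is the probability, assuming p = 1/20, of seeing 2 or more defectives in 11 draws.
α = 1 − P(X ≤ 1) = 1 − 18393198773403/20480000000000 = 2086801226597/20480000000000.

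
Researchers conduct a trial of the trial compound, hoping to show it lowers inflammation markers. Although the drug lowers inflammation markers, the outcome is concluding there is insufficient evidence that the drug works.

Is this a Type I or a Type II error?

Type II error

The null hypothesis here is that the drug has no effect on inflammation markers.
'Concluding there is insufficient evidence that the drug works' corresponds to failing to reject H₀.
H₀ was not rejected but H₀ is false — a Type II error (false negative).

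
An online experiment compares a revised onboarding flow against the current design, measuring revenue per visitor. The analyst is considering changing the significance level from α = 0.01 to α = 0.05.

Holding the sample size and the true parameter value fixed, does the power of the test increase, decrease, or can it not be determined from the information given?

It increases.

Relaxing α lowers the evidence threshold; under Ha, outcomes that previously fell short now trigger rejection.
Since power = 1 − β and β decreases, power increases.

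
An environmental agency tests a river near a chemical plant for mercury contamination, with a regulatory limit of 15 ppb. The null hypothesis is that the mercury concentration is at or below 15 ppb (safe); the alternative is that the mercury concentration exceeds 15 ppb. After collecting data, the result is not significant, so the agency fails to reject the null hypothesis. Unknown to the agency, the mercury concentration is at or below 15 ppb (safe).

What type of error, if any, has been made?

The test retained a true H₀ — the decision matches the true state.

Neither — the decision is correct.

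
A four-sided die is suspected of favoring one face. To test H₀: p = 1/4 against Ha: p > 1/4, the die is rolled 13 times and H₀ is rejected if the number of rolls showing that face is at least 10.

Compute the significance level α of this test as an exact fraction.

529/4194304

The Type I error probability is α = P(S ≥ 10) computed under H₀, where S ~ Binomial(13, 1/4).
P(S ≥ 10) = Σ_{j=10}^{13} C(13,j)·(1/4)^j·(3/4)^{13-j} = 529/4194304.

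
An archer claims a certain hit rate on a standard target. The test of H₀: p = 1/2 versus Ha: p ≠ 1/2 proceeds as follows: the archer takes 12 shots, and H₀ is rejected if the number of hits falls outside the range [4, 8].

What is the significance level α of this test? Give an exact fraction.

299/2048

The significance level is the null-hypothesis probability of the rejection region {≤3} ∪ {≥9}.
Each tail has probability (1 + 12 + 66 + 220)/4096; doubling gives α = 598/4096 = 299/2048.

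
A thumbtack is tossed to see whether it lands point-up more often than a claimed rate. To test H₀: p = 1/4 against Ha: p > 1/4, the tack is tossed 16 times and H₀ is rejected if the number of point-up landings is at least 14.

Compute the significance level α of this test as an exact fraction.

1129/4294967296

α = P(reject H₀ | H₀ true) = P(Y ≥ 14 | p = 1/4), with Y ~ Binomial(16, 1/4).
Summing C(16,j)(1/4)^j(3/4)^{16−j} for j = 14,…,16 gives 1129/4294967296.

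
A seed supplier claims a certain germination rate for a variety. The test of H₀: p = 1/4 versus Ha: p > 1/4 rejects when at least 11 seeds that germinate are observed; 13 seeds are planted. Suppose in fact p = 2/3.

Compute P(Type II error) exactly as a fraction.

50857/59049

β = P(fail to reject H₀ | Ha true) = P(Y ≤ 10 | p = 2/3), Y ~ Binomial(13, 2/3).
Summing C(13,j)·(2/3)^j·(1/3)^{13-j} for j = 0..10 gives 50857/59049.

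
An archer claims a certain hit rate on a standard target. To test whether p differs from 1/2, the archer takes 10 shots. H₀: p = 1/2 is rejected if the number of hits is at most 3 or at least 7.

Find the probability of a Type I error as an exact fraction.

α = P(X ≤ 3 or X ≥ 7 | p = 1/2), X ~ Binomial(10, 1/2).
The two tails are symmetric, so α = 2·(1 + 10 + 45 + 120)/2^10 = 352/1024 = 11/32.

11/32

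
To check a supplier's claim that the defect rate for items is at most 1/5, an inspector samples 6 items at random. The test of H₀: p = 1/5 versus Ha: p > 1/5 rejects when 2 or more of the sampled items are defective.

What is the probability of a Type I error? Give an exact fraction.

Under H₀, Y ~ Binomial(6, 1/5); the Type I error rate is P(Y ≥ 2).
Computing the lower-tail complement: 1 − 2048/3125 = 1077/3125.

1077/3125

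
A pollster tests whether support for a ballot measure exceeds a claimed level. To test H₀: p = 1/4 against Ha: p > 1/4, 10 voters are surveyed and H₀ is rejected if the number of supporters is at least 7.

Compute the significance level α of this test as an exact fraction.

Under H₀, X ~ Binomial(10, 1/4), and α = P(X ≥ 7).
Summing C(10,j)(1/4)^j(3/4)^{10−j} for j = 7,…,10 gives 919/262144.

919/262144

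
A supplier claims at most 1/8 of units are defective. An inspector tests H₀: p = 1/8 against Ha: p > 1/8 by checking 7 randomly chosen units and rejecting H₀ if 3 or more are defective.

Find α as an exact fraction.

97119/2097152

Under H₀, K ~ Binomial(7, 1/8); the Type I error rate is P(K ≥ 3).
Via the complement, α = 1 − Σ_{j=0}^{2} C(7,j)(1/8)^j(7/8)^{7-j} = 97119/2097152.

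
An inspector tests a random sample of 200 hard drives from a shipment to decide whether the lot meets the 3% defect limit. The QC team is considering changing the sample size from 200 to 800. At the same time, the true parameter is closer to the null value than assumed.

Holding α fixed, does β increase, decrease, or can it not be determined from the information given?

The first change alone would make β decrease; the second alone would make β increase. Which effect dominates depends on the magnitudes, which are not given.

Cannot be determined from the information given.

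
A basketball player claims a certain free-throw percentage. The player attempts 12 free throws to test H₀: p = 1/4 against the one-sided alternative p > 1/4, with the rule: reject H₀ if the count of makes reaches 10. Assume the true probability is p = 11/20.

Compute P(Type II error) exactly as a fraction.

784677287856069/819200000000000

β = P(fail to reject H₀ | Ha true) = P(S ≤ 9 | p = 11/20), S ~ Binomial(12, 11/20).
Equivalently, β = 1 − P(S ≥ 10) = 784677287856069/819200000000000.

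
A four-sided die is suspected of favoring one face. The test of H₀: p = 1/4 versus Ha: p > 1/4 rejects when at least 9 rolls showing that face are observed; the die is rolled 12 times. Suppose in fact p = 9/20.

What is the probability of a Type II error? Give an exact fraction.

790057068555953/819200000000000

Under the alternative p = 9/20, X ~ Binomial(12, 9/20); β is the probability the test does not reject, P(X < 9).
Equivalently, β = 1 − P(X ≥ 9) = 790057068555953/819200000000000.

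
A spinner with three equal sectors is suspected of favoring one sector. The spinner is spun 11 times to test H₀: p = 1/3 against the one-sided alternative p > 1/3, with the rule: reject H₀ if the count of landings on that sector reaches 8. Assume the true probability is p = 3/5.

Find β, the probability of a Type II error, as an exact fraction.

Under the alternative p = 3/5, X ~ Binomial(11, 3/5); β is the probability the test does not reject, P(X < 8).
Equivalently, β = 1 − P(X ≥ 8) = 6872224/9765625.

6872224/9765625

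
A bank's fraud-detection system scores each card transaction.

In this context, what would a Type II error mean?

A Type II error would mean concluding that the transaction is legitimate (or at least failing to establish that the transaction is fraudulent) when in fact the transaction is fraudulent.

With the conventional null hypothesis that the transaction is legitimate:
A Type II error is failing to reject H₀ when H₀ is false.
Here that means approving the transaction when actually the transaction is fraudulent.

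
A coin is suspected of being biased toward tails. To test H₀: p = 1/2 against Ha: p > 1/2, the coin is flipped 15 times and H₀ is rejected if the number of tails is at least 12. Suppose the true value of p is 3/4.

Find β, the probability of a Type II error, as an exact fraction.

144609703/268435456

A Type II error is failing to reject when Ha holds: with p = 3/4, β = P(Y ≤ 11).
Equivalently, β = 1 − P(Y ≥ 12) = 144609703/268435456.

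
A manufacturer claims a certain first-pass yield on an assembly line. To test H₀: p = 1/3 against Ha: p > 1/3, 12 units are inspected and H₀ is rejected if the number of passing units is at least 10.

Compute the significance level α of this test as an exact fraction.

289/531441

α = P(reject H₀ | H₀ true) = P(K ≥ 10 | p = 1/3), with K ~ Binomial(12, 1/3).
P(K ≥ 10) = Σ_{j=10}^{12} C(12,j)·(1/3)^j·(2/3)^{12-j} = 289/531441.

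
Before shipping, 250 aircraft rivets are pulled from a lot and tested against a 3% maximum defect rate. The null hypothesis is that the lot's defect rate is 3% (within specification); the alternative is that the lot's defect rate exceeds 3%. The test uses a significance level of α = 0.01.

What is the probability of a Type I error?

The significance level α is, by definition, the probability of a Type I error — P(reject H₀ | H₀ true).

0.01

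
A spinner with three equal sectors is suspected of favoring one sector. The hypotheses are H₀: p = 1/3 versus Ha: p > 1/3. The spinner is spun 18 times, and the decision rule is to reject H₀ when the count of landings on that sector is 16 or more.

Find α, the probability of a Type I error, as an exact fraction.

649/387420489

The Type I error probability is α = P(S ≥ 16) computed under H₀, where S ~ Binomial(18, 1/3).
Summing C(18,j)(1/3)^j(2/3)^{18−j} for j = 16,…,18 gives 649/387420489.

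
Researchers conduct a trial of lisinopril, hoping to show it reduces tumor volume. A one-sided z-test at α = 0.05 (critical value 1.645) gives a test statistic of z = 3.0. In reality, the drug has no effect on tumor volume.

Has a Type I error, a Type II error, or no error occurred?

The conventional null hypothesis is that the drug has no effect on tumor volume.
Since z = 3.0 > z* = 1.645, H₀ is rejected.
H₀ is true (actually the drug has no effect on tumor volume).
Rejecting a true H₀ is a Type I error.

Type I error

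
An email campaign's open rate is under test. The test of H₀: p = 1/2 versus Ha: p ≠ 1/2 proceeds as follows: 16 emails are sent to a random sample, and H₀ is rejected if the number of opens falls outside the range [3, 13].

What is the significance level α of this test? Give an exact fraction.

Under H₀, Y ~ Binomial(16, 1/2); α is the probability of landing in either tail, P(Y ≤ 2) + P(Y ≥ 14).
Each tail has probability (1 + 16 + 120)/65536; doubling gives α = 274/65536 = 137/32768.

137/32768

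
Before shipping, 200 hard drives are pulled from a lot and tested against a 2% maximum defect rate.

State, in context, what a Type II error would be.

A Type II error would mean concluding that the lot's defect rate is 2% (within specification) (or at least failing to establish that the lot's defect rate exceeds 2%) when in fact the lot's defect rate exceeds 2%.

With the conventional null hypothesis that the lot's defect rate is 2% (within specification):
A Type II error is failing to reject H₀ when H₀ is false.
Here that means accepting the lot and shipping it when actually the lot's defect rate exceeds 2%.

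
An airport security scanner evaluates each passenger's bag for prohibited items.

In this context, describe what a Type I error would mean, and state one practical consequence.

With the conventional null hypothesis that the bag contains no prohibited items:
A Type I error is rejecting H₀ when H₀ is true.
Here that means flagging the bag for a manual search when actually the bag contains no prohibited items.

A Type I error would mean concluding that the bag contains a prohibited item when in fact the bag contains no prohibited items. Consequence: a harmless bag is searched, delaying the passenger.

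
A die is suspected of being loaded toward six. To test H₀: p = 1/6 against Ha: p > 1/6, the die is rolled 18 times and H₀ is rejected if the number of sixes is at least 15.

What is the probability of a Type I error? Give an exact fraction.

α = P(reject H₀ | H₀ true) = P(S ≥ 15 | p = 1/6), with S ~ Binomial(18, 1/6).
Adding the binomial terms for j = 15 through 18 with p = 1/6 yields 26479/25389989167104.

26479/25389989167104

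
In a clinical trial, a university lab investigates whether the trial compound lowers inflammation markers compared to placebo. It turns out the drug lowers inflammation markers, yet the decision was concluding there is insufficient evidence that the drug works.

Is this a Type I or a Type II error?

The null hypothesis here is that the drug has no effect on inflammation markers.
'Concluding there is insufficient evidence that the drug works' corresponds to failing to reject H₀.
H₀ was not rejected but H₀ is false — a Type II error (false negative).

Type II error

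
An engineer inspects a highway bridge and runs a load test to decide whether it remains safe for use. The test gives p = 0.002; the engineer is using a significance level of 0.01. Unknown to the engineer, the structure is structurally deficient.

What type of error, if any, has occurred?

The conventional null hypothesis is that the structure meets the required load capacity (safe).
Since p = 0.002 < α = 0.01, H₀ is rejected.
H₀ is false (actually the structure is structurally deficient).
The decision matches the true state — no error.

No error — this is a correct decision.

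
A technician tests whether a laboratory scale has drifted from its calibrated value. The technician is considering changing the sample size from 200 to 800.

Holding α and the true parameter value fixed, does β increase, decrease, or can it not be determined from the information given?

Increasing n separates the H₀ and Ha sampling distributions, so under Ha fewer outcomes land in the acceptance region.

It decreases.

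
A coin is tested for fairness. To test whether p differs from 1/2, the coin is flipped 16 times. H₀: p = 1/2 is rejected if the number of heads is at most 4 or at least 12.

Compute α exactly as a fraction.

2517/32768

α = P(K ≤ 4 or K ≥ 12 | p = 1/2), K ~ Binomial(16, 1/2).
Each tail has probability (1 + 16 + 120 + 560 + 1820)/65536; doubling gives α = 5034/65536 = 2517/32768.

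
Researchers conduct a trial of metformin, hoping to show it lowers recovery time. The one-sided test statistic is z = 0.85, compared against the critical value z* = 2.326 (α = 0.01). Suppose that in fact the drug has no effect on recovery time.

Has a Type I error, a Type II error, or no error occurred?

The conventional null hypothesis is that the drug has no effect on recovery time.
Since z = 0.85 ≤ z* = 2.326, H₀ is not rejected.
H₀ is true (actually the drug has no effect on recovery time).
The decision matches the true state — no error.

No error — this is a correct decision.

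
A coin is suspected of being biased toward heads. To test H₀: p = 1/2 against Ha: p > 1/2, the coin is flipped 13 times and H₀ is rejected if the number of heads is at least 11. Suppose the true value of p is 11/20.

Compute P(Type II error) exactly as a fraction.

39857841016429707/40960000000000000

β = P(fail to reject H₀ | Ha true) = P(Y ≤ 10 | p = 11/20), Y ~ Binomial(13, 11/20).
Summing C(13,j)·(11/20)^j·(9/20)^{13-j} for j = 0..10 gives 39857841016429707/40960000000000000.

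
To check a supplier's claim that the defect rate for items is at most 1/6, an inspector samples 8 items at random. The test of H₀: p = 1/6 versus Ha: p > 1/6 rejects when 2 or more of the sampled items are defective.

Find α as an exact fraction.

663991/1679616

α = P(reject H₀ | H₀ true) = P(K ≥ 2 | p = 1/6), K ~ Binomial(8, 1/6).
Via the complement, α = 1 − Σ_{j=0}^{1} C(8,j)(1/6)^j(5/6)^{8-j} = 663991/1679616.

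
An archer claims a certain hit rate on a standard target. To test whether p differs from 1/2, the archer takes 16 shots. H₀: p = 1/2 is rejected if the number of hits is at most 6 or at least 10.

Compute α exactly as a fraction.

14893/32768

α = P(Y ≤ 6 or Y ≥ 10 | p = 1/2), Y ~ Binomial(16, 1/2).
By symmetry, α = 2·P(Y ≤ 6) = 2·(1 + 16 + 120 + 560 + 1820 + 4368 + 8008)/65536 = 29786/65536 = 14893/32768.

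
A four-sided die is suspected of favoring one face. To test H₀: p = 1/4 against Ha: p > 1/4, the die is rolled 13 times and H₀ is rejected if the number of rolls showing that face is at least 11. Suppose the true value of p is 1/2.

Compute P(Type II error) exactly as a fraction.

2025/2048

A Type II error is failing to reject when Ha holds: with p = 1/2, β = P(Y ≤ 10).
Equivalently, β = 1 − P(Y ≥ 11) = 2025/2048.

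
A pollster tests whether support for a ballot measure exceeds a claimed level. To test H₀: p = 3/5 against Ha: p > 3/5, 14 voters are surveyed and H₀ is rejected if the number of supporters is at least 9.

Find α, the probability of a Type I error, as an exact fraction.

Under H₀, Y ~ Binomial(14, 3/5), and α = P(Y ≥ 9).
P(Y ≥ 9) = Σ_{j=9}^{14} C(14,j)·(3/5)^j·(2/5)^{14-j} = 2965421097/6103515625.

2965421097/6103515625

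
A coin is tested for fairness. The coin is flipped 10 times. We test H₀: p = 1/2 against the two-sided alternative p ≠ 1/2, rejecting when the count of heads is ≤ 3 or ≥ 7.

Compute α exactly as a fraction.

The significance level is the null-hypothesis probability of the rejection region {≤3} ∪ {≥7}.
The two tails are symmetric, so α = 2·(1 + 10 + 45 + 120)/2^10 = 352/1024 = 11/32.

11/32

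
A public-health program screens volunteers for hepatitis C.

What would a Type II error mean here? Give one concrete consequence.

A Type II error would mean concluding that the patient does not have hepatitis C (or at least failing to establish that the patient has hepatitis C) when in fact the patient has hepatitis C. Consequence: a patient with hepatitis C is told they are healthy and receives no treatment.

With the conventional null hypothesis that the patient does not have hepatitis C:
A Type II error is failing to reject H₀ when H₀ is false.
Here that means clearing the patient as negative when actually the patient has hepatitis C.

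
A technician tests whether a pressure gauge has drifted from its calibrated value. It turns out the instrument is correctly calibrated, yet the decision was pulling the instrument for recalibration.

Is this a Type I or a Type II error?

Type I error

The null hypothesis here is that the instrument is correctly calibrated.
'Pulling the instrument for recalibration' corresponds to rejecting H₀.
H₀ was rejected but H₀ is true — a Type I error (false positive).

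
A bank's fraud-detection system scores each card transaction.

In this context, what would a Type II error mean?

With the conventional null hypothesis that the transaction is legitimate:
A Type II error is failing to reject H₀ when H₀ is false.
Here that means approving the transaction when actually the transaction is fraudulent.

A Type II error would mean concluding that the transaction is legitimate (or at least failing to establish that the transaction is fraudulent) when in fact the transaction is fraudulent.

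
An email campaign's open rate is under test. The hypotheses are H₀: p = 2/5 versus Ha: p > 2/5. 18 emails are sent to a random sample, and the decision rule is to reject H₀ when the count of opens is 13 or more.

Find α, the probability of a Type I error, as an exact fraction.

The Type I error probability is α = P(K ≥ 13) computed under H₀, where K ~ Binomial(18, 2/5).
Summing C(18,j)(2/5)^j(3/5)^{18−j} for j = 13,…,18 gives 21936406528/3814697265625.

21936406528/3814697265625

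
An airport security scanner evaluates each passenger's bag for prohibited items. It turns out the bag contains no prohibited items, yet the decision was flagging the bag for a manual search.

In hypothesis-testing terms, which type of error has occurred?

Type I error

The null hypothesis here is that the bag contains no prohibited items.
'Flagging the bag for a manual search' corresponds to rejecting H₀.
H₀ was rejected but H₀ is true — a Type I error (false positive).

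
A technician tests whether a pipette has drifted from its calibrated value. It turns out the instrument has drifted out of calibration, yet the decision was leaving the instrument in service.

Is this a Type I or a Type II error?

Type II error

The null hypothesis here is that the instrument is correctly calibrated.
'Leaving the instrument in service' corresponds to failing to reject H₀.
H₀ was not rejected but H₀ is false — a Type II error (false negative).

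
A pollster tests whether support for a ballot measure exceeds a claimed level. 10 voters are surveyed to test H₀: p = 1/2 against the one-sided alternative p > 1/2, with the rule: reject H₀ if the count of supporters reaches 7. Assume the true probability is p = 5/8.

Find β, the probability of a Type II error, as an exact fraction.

Under the alternative p = 5/8, Y ~ Binomial(10, 5/8); β is the probability the test does not reject, P(Y < 7).
Equivalently, β = 1 − P(Y ≥ 7) = 148513581/268435456.

148513581/268435456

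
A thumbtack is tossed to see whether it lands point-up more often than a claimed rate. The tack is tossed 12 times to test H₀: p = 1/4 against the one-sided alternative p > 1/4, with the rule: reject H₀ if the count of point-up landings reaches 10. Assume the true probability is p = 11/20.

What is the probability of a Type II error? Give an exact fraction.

784677287856069/819200000000000

β = P(fail to reject H₀ | Ha true) = P(K ≤ 9 | p = 11/20), K ~ Binomial(12, 11/20).
Equivalently, β = 1 − P(K ≥ 10) = 784677287856069/819200000000000.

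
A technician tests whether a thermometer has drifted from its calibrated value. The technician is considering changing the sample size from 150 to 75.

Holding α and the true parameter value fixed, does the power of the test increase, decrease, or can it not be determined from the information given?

It decreases.

Reducing n widens both sampling distributions, so the test has less ability to distinguish Ha from H₀.
Since power = 1 − β and β increases, power decreases.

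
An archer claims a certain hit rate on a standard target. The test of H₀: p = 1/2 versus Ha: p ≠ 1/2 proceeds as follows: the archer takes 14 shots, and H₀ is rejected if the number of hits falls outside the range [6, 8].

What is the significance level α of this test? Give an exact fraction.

The significance level is the null-hypothesis probability of the rejection region {≤5} ∪ {≥9}.
Each tail has probability (1 + 14 + 91 + 364 + 1001 + 2002)/16384; doubling gives α = 6946/16384 = 3473/8192.

3473/8192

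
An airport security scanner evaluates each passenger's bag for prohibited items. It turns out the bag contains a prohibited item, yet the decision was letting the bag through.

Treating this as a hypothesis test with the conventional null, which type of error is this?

The null hypothesis here is that the bag contains no prohibited items.
'Letting the bag through' corresponds to failing to reject H₀.
H₀ was not rejected but H₀ is false — a Type II error (false negative).

Type II error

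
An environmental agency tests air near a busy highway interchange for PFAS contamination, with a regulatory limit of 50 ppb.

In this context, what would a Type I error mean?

With the conventional null hypothesis that the PFAS concentration is at or below 50 ppb (safe):
A Type I error is rejecting H₀ when H₀ is true.
Here that means declaring the site contaminated and ordering remediation when actually the PFAS concentration is at or below 50 ppb (safe).

A Type I error would mean concluding that the PFAS concentration exceeds 50 ppb when in fact the PFAS concentration is at or below 50 ppb (safe).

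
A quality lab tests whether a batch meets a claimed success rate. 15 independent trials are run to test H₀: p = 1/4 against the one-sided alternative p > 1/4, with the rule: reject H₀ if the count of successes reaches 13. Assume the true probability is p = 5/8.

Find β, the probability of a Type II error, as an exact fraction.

33725631854457/35184372088832

β = P(fail to reject H₀ | Ha true) = P(S ≤ 12 | p = 5/8), S ~ Binomial(15, 5/8).
Equivalently, β = 1 − P(S ≥ 13) = 33725631854457/35184372088832.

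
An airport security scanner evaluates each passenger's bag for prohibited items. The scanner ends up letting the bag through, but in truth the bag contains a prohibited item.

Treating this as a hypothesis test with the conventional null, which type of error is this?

Type II error

The null hypothesis here is that the bag contains no prohibited items.
'Letting the bag through' corresponds to failing to reject H₀.
H₀ was not rejected but H₀ is false — a Type II error (false negative).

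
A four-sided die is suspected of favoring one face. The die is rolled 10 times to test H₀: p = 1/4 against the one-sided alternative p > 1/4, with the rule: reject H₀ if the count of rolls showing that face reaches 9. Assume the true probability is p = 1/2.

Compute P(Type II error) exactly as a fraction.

β = P(fail to reject H₀ | Ha true) = P(K ≤ 8 | p = 1/2), K ~ Binomial(10, 1/2).
Adding the binomial probabilities P(K=0)+…+P(K=8) at p = 1/2 gives 1013/1024.

1013/1024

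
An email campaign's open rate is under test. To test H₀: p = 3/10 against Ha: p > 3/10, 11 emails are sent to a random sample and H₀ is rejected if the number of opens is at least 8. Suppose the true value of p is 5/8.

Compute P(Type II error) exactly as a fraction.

A Type II error is failing to reject when Ha holds: with p = 5/8, β = P(S ≤ 7).
Adding the binomial probabilities P(S=0)+…+P(S=7) at p = 5/8 gives 688976199/1073741824.

688976199/1073741824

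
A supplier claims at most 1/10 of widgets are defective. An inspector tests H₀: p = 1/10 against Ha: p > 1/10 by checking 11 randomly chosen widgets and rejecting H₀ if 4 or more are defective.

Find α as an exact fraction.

46336903/2500000000

Under H₀, Y ~ Binomial(11, 1/10); the Type I error rate is P(Y ≥ 4).
Via the complement, α = 1 − Σ_{j=0}^{3} C(11,j)(1/10)^j(9/10)^{11-j} = 46336903/2500000000.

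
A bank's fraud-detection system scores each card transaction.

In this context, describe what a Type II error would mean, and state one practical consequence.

A Type II error would mean concluding that the transaction is legitimate (or at least failing to establish that the transaction is fraudulent) when in fact the transaction is fraudulent. Consequence: a fraudulent charge goes through and the bank absorbs the loss.

With the conventional null hypothesis that the transaction is legitimate:
A Type II error is failing to reject H₀ when H₀ is false.
Here that means approving the transaction when actually the transaction is fraudulent.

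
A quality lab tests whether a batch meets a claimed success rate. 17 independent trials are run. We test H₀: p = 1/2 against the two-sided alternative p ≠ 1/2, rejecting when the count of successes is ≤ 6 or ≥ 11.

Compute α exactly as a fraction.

10889/32768

α = P(S ≤ 6 or S ≥ 11 | p = 1/2), S ~ Binomial(17, 1/2).
The two tails are symmetric, so α = 2·(1 + 17 + 136 + 680 + 2380 + 6188 + 12376)/2^17 = 43556/131072 = 10889/32768.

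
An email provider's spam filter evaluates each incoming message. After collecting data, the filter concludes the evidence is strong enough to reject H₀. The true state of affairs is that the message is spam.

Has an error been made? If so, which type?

No error — this is a correct decision.

The conventional null hypothesis here is that the message is legitimate (not spam).
The test rejected a false H₀ — the decision matches the true state.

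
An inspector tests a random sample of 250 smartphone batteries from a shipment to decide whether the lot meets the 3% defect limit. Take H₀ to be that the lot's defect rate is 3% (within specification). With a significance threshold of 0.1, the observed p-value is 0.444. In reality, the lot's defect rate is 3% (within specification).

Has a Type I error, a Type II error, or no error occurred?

No error — this is a correct decision.

Since p = 0.444 ≥ α = 0.1, H₀ is not rejected.
H₀ is true (actually the lot's defect rate is 3% (within specification)).
The decision matches the true state — no error.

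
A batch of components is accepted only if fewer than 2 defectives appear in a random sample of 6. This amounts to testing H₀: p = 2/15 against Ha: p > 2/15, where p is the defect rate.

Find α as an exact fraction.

84332/455625

The significance level is the probability, assuming p = 2/15, of seeing 2 or more defectives in 6 draws.
α = 1 − P(K ≤ 1) = 1 − 371293/455625 = 84332/455625.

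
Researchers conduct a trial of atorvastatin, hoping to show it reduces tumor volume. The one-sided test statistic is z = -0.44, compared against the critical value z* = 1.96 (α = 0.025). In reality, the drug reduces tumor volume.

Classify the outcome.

The conventional null hypothesis is that the drug has no effect on tumor volume.
Since z = -0.44 ≤ z* = 1.96, H₀ is not rejected.
H₀ is false (actually the drug reduces tumor volume).
Failing to reject a false H₀ is a Type II error.

Type II error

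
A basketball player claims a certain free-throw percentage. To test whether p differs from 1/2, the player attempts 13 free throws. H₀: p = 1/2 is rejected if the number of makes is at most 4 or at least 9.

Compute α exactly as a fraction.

1093/4096

α = P(X ≤ 4 or X ≥ 9 | p = 1/2), X ~ Binomial(13, 1/2).
Each tail has probability (1 + 13 + 78 + 286 + 715)/8192; doubling gives α = 2186/8192 = 1093/4096.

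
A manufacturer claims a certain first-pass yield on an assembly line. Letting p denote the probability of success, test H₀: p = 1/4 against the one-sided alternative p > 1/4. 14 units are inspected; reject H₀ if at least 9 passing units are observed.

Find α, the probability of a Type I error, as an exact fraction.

α = P(reject H₀ | H₀ true) = P(S ≥ 9 | p = 1/4), with S ~ Binomial(14, 1/4).
Summing C(14,j)(1/4)^j(3/4)^{14−j} for j = 9,…,14 gives 578257/268435456.

578257/268435456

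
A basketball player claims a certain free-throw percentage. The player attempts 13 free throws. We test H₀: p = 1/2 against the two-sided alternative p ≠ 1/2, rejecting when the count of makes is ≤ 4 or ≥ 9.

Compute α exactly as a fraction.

The significance level is the null-hypothesis probability of the rejection region {≤4} ∪ {≥9}.
Each tail has probability (1 + 13 + 78 + 286 + 715)/8192; doubling gives α = 2186/8192 = 1093/4096.

1093/4096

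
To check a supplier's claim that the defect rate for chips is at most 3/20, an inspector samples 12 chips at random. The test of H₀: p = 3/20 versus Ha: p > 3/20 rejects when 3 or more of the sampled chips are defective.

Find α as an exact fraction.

The significance level is the probability, assuming p = 3/20, of seeing 3 or more defectives in 12 draws.
Via the complement, α = 1 − Σ_{j=0}^{2} C(12,j)(3/20)^j(17/20)^{12-j} = 216417823765749/819200000000000.

216417823765749/819200000000000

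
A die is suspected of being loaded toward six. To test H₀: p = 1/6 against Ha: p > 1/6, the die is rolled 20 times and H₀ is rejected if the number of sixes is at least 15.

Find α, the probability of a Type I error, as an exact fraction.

α = P(reject H₀ | H₀ true) = P(K ≥ 15 | p = 1/6), with K ~ Binomial(20, 1/6).
P(K ≥ 15) = Σ_{j=15}^{20} C(20,j)·(1/6)^j·(5/6)^{20-j} = 1434041/101559956668416.

1434041/101559956668416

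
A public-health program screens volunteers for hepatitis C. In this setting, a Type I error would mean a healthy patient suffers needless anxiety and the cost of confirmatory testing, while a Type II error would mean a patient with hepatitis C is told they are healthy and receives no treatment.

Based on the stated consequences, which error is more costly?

The Type II consequence (a patient with hepatitis C is told they are healthy and receives no treatment) is more severe than the Type I consequence (a healthy patient suffers needless anxiety and the cost of confirmatory testing).

Type II error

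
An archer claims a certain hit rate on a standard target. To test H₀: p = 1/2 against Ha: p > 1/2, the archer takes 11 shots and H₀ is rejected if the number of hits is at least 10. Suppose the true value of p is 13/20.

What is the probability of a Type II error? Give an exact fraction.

β = P(fail to reject H₀ | Ha true) = P(X ≤ 9 | p = 13/20), X ~ Binomial(11, 13/20).
Summing C(11,j)·(13/20)^j·(7/20)^{11-j} for j = 0..9 gives 19239273573359/20480000000000.

19239273573359/20480000000000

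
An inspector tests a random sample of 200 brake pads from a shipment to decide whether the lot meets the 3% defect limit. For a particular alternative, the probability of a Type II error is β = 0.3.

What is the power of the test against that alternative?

Power = 1 − β = 1 − 0.3 = 0.7.

0.7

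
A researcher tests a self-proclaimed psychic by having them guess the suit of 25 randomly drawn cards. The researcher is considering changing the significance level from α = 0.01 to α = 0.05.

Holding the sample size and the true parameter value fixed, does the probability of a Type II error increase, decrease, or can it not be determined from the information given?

It decreases.

A larger α widens the rejection region, so when the alternative is true more outcomes lead to rejection — failing to reject becomes less likely.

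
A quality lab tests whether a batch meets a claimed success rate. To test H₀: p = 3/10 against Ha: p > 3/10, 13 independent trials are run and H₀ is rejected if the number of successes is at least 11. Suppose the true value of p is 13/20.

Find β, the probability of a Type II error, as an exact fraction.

Under the alternative p = 13/20, Y ~ Binomial(13, 13/20); β is the probability the test does not reject, P(Y < 11).
Equivalently, β = 1 − P(Y ≥ 11) = 36323681060626281/40960000000000000.

36323681060626281/40960000000000000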